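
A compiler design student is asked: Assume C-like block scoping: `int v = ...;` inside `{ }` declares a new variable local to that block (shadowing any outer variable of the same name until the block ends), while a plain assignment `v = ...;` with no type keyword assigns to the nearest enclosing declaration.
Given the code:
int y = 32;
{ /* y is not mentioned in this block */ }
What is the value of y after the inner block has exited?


Analyzing scoping rules:
Outer scope: declares y = 32
Inner block: y is neither redeclared nor assigned -> unchanged
After the block -> 32
Result: 32

32


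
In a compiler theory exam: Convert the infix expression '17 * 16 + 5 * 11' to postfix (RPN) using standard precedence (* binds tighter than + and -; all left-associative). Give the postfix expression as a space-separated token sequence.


Applying the shunting-yard algorithm:
  Operand 17 -> output
  Push '*' onto operator stack -> op-stack: [*]
  Operand 16 -> output
  See '+' (prec 1); top '*' (prec 2) >= it -> pop '*' to output
  Push '+' onto operator stack -> op-stack: [+]
  Operand 5 -> output
  Push '*' onto operator stack -> op-stack: [+, *]
  Operand 11 -> output
  End of input: pop '*' to output
  End of input: pop '+' to output
Postfix result: 17 16 * 5 11 * +

17 16 * 5 11 * +


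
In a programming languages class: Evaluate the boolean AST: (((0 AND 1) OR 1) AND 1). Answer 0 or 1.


Step 1: Evaluate inner node
  0 AND 1 = 0
Step 2: Evaluate next node
  0 OR 1 = 1
Step 3: Evaluate root node
  1 AND 1 = 1

1


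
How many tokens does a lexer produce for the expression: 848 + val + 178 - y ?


Scanning '848 + val + 178 - y'
Token 1: '848' -> integer_literal
Token 2: '+' -> operator
Token 3: 'val' -> identifier
Token 4: '+' -> operator
Token 5: '178' -> integer_literal
Token 6: '-' -> operator
Token 7: 'y' -> identifier
Total tokens: 7

7


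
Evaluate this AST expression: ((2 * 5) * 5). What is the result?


Expression: ((2 * 5) * 5)
Evaluating step by step:
  2 * 5 = 10
  10 * 5 = 50
Result: 50

50


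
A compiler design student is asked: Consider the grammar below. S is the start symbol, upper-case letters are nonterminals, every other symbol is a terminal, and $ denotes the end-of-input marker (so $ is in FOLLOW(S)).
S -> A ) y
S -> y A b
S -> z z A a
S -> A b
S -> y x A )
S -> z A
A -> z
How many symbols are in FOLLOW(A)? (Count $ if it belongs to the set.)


S is the start symbol and does not occur in any rule body, so FOLLOW(S) = {$}.
Examining every occurrence of A in a rule body:
  S -> A ) y : A is followed by terminal ')' -> add ')'
  S -> y A b : A is followed by terminal 'b' -> add 'b'
  S -> z z A a : A is followed by terminal 'a' -> add 'a'
  S -> A b : A is followed by terminal 'b' -> add 'b' (already in the set)
  S -> y x A ) : A is followed by terminal ')' -> add ')' (already in the set)
  S -> z A : A is at the right end -> add FOLLOW(S) = {$}
  A -> z : A does not occur in the body -> contributes nothing
FOLLOW(A) = {), a, b, $}
Count: 4

4


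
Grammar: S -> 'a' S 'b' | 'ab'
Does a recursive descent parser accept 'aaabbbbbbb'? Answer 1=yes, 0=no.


Grammar accepts strings of the form a^n b^n (n >= 1)
Word: 'aaabbbbbbb'
Counting: 3 a's and 7 b's
Check: 3 == 7? No
Mismatch: a-count != b-count
Rejected

0


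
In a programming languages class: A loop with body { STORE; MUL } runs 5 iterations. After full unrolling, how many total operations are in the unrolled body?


Loop body operations: STORE, MUL (2 ops per iteration)
Unrolling 5 iterations:
  Iteration 1: STORE, MUL (2 ops)
  Iteration 2: STORE, MUL (2 ops)
  Iteration 3: STORE, MUL (2 ops)
  Iteration 4: STORE, MUL (2 ops)
  Iteration 5: STORE, MUL (2 ops)
Total: 5 iterations * 2 ops/iter = 10 operations

10


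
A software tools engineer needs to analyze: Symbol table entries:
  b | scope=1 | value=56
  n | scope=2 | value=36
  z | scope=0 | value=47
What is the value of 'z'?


Searching symbol table for 'z':
  b | scope=1 | value=56
  n | scope=2 | value=36
  z | scope=0 | value=47 <- MATCH
Found 'z' at scope 0 with value 47

47


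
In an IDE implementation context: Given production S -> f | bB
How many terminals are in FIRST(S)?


Production: S -> f | bB
Examining each alternative for leading terminals:
  S -> f : first terminal = 'f'
  S -> bB : first terminal = 'b'
FIRST(S) = {b, f}
Count: 2

2


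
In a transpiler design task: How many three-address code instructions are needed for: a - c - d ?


Expression: a - c - d
Generating three-address code (respecting * over +/- precedence):
  Instruction 1: t1 = a - c
  Instruction 2: t2 = t1 - d
Total instructions: 2

2


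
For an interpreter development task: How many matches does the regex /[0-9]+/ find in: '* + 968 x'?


Pattern: /[0-9]+/ (int literals)
Input: '* + 968 x'
Scanning for matches:
  Match 1: '968'
Total matches: 1

1


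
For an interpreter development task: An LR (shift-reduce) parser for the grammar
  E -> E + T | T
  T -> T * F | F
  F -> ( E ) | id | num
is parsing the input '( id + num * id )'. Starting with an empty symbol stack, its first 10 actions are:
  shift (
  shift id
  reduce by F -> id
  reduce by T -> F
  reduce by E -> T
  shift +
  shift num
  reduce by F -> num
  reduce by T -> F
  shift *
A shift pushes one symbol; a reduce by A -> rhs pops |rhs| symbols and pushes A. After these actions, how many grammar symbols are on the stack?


Tracking the symbol stack through each action:
  Action 1: shift '(' : push -> stack = [(] (size 1)
  Action 2: shift 'id' : push -> stack = [(, id] (size 2)
  Action 3: reduce by F -> id : pop 1, push F -> stack = [(, F] (size 2)
  Action 4: reduce by T -> F : pop 1, push T -> stack = [(, T] (size 2)
  Action 5: reduce by E -> T : pop 1, push E -> stack = [(, E] (size 2)
  Action 6: shift '+' : push -> stack = [(, E, +] (size 3)
  Action 7: shift 'num' : push -> stack = [(, E, +, num] (size 4)
  Action 8: reduce by F -> num : pop 1, push F -> stack = [(, E, +, F] (size 4)
  Action 9: reduce by T -> F : pop 1, push T -> stack = [(, E, +, T] (size 4)
  Action 10: shift '*' : push -> stack = [(, E, +, T, *] (size 5)
Final stack size: 5

5


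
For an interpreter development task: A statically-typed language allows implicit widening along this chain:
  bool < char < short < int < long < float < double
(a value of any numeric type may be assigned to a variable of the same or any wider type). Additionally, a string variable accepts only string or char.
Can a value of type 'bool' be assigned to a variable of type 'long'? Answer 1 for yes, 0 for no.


Target variable type: long
Source value type: bool
Numeric ranks: bool=0, long=4
Widening allowed iff rank(source) <= rank(target): 0 <= 4? Yes
Result: 1

1


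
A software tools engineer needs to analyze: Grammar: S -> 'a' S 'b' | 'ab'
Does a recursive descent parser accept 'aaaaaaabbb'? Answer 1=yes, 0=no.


Grammar accepts strings of the form a^n b^n (n >= 1)
Word: 'aaaaaaabbb'
Counting: 7 a's and 3 b's
Check: 7 == 3? No
Mismatch: a-count != b-count
Rejected

0


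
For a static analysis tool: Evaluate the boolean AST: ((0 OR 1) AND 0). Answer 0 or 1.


Step 1: Evaluate inner node
  0 OR 1 = 1
Step 2: Evaluate root node
  1 AND 0 = 0

0


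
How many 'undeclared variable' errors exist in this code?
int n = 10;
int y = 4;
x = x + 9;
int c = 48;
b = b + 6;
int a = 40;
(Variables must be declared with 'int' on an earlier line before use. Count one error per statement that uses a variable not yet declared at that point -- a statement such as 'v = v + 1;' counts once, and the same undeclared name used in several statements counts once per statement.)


Scanning code line by line:
  Line 1: declare 'n' -> declared = ['n']
  Line 2: declare 'y' -> declared = ['n', 'y']
  Line 3: use 'x' -> ERROR (undeclared)
  Line 4: declare 'c' -> declared = ['c', 'n', 'y']
  Line 5: use 'b' -> ERROR (undeclared)
  Line 6: declare 'a' -> declared = ['a', 'c', 'n', 'y']
Total undeclared variable errors: 2

2


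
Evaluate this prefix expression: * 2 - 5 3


Parsing prefix expression: * 2 - 5 3
Step 1: Innermost operation '- 5 3'
  5 - 3 = 2
Step 2: Outer operation '* 2 [2]'
  2 * 2 = 4

4


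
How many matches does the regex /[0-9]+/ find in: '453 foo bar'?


Pattern: /[0-9]+/ (int literals)
Input: '453 foo bar'
Scanning for matches:
  Match 1: '453'
Total matches: 1

1


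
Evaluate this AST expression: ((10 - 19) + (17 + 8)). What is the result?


Expression: ((10 - 19) + (17 + 8))
Evaluating step by step:
  10 - 19 = -9
  17 + 8 = 25
  -9 + 25 = 16
Result: 16

16


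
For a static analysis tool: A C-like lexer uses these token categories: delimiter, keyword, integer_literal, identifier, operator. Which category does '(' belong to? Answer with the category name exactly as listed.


Token: '('
Checking categories:
  identifier: no
  integer_literal: no
  operator: no
  keyword: no
  delimiter: YES
Category: delimiter

delimiter


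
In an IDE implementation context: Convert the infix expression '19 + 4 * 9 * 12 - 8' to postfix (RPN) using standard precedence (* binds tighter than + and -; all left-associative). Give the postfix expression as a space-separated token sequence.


Applying the shunting-yard algorithm:
  Operand 19 -> output
  Push '+' onto operator stack -> op-stack: [+]
  Operand 4 -> output
  Push '*' onto operator stack -> op-stack: [+, *]
  Operand 9 -> output
  See '*' (prec 2); top '*' (prec 2) >= it -> pop '*' to output
  Push '*' onto operator stack -> op-stack: [+, *]
  Operand 12 -> output
  See '-' (prec 1); top '*' (prec 2) >= it -> pop '*' to output
  See '-' (prec 1); top '+' (prec 1) >= it -> pop '+' to output
  Push '-' onto operator stack -> op-stack: [-]
  Operand 8 -> output
  End of input: pop '-' to output
Postfix result: 19 4 9 * 12 * + 8 -

19 4 9 * 12 * + 8 -


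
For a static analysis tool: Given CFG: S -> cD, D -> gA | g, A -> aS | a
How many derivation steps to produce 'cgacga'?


Grammar: S -> cD, D -> gA | g, A -> aS | a
Deriving 'cgacga':
Step 1: S -> cD => cD
Step 2: D -> gA => cgA
Step 3: A -> aS => cgaS
Step 4: S -> cD => cgacD
Step 5: D -> gA => cgacgA
Step 6: A -> a => cgacga
Total derivation steps: 6

6


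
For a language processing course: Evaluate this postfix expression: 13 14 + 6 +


Processing tokens left to right:
Push 13, Push 14
Pop 13 and 14, compute 13 + 14 = 27, push 27
Push 6
Pop 27 and 6, compute 27 + 6 = 33, push 33
Stack result: 33

33


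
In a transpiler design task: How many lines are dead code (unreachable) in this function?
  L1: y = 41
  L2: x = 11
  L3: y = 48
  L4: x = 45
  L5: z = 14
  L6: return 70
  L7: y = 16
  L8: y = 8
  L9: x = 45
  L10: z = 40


Analyzing control flow:
  L1: reachable (before return)
  L2: reachable (before return)
  L3: reachable (before return)
  L4: reachable (before return)
  L5: reachable (before return)
  L6: reachable (return statement)
  L7: DEAD (after return at L6)
  L8: DEAD (after return at L6)
  L9: DEAD (after return at L6)
  L10: DEAD (after return at L6)
Return at L6, total lines = 10
Dead lines: L7 through L10
Count: 4

4


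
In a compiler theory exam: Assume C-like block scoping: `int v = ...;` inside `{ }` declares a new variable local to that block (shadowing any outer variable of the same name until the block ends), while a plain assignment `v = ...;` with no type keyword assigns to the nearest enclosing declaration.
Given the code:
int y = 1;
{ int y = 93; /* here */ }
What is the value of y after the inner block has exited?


Analyzing scoping rules:
Outer scope: declares y = 1
Inner block: 'int y = 93;' declares a NEW y that shadows the outer one
When the block exits the inner y goes out of scope; the outer y was never modified -> 1
Result: 1

1


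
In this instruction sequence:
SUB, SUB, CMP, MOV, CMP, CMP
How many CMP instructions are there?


Scanning instruction sequence for CMP:
  Position 1: SUB
  Position 2: SUB
  Position 3: CMP <- MATCH
  Position 4: MOV
  Position 5: CMP <- MATCH
  Position 6: CMP <- MATCH
Matches at positions: [3, 5, 6]
Total CMP count: 3

3


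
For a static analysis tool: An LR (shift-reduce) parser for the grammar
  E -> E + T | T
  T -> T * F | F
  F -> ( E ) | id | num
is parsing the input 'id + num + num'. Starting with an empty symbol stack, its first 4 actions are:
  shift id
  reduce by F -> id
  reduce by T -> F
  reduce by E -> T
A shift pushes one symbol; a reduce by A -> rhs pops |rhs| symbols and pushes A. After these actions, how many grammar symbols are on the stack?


Tracking the symbol stack through each action:
  Action 1: shift 'id' : push -> stack = [id] (size 1)
  Action 2: reduce by F -> id : pop 1, push F -> stack = [F] (size 1)
  Action 3: reduce by T -> F : pop 1, push T -> stack = [T] (size 1)
  Action 4: reduce by E -> T : pop 1, push E -> stack = [E] (size 1)
Final stack size: 1

1


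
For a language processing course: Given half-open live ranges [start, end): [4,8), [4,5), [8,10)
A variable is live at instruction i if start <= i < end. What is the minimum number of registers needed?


Live ranges:
  Var0: [4, 8)
  Var1: [4, 5)
  Var2: [8, 10)
Sweep-line events (position, delta, active):
  pos=4 start -> active=1
  pos=4 start -> active=2
  pos=5 end -> active=1
  pos=8 end -> active=0
  pos=8 start -> active=1
  pos=10 end -> active=0
Maximum simultaneous active: 2
Minimum registers needed: 2

2


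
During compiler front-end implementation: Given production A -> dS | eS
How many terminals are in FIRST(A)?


Production: A -> dS | eS
Examining each alternative for leading terminals:
  A -> dS : first terminal = 'd'
  A -> eS : first terminal = 'e'
FIRST(A) = {d, e}
Count: 2

2


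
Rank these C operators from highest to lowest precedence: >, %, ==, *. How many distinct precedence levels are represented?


Looking up precedence for each operator:
  > -> precedence 4
  % -> precedence 6
  == -> precedence 3
  * -> precedence 6
Sorted highest to lowest: %, *, >, ==
Distinct precedence values: [6, 4, 3]
Number of distinct levels: 3

3


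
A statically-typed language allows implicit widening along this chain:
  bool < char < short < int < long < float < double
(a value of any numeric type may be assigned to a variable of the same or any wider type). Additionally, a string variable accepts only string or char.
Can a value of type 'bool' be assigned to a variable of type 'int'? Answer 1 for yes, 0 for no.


Target variable type: int
Source value type: bool
Numeric ranks: bool=0, int=3
Widening allowed iff rank(source) <= rank(target): 0 <= 3? Yes
Result: 1

1


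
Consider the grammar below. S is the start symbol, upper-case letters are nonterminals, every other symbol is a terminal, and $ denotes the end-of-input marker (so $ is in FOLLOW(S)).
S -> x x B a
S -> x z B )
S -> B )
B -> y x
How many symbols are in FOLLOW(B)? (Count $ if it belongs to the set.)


S is the start symbol and does not occur in any rule body, so FOLLOW(S) = {$}.
Examining every occurrence of B in a rule body:
  S -> x x B a : B is followed by terminal 'a' -> add 'a'
  S -> x z B ) : B is followed by terminal ')' -> add ')'
  S -> B ) : B is followed by terminal ')' -> add ')' (already in the set)
  B -> y x : B does not occur in the body -> contributes nothing
FOLLOW(B) = {), a}
Count: 2

2


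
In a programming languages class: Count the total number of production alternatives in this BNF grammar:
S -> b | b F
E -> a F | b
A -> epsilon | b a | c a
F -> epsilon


Counting alternatives per rule:
  S: 2 alternative(s)
  E: 2 alternative(s)
  A: 3 alternative(s)
  F: 1 alternative(s)
Sum: 2 + 2 + 3 + 1 = 8

8


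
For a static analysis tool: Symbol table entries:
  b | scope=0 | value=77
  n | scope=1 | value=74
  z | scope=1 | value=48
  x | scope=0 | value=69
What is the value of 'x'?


Searching symbol table for 'x':
  b | scope=0 | value=77
  n | scope=1 | value=74
  z | scope=1 | value=48
  x | scope=0 | value=69 <- MATCH
Found 'x' at scope 0 with value 69

69


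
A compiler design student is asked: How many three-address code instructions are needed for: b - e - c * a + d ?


Expression: b - e - c * a + d
Generating three-address code (respecting * over +/- precedence):
  Instruction 1: t1 = c * a
  Instruction 2: t2 = b - e
  Instruction 3: t3 = t2 - t1
  Instruction 4: t4 = t3 + d
Total instructions: 4

4


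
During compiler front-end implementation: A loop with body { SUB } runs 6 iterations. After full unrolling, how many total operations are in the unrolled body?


Loop body operations: SUB (1 op per iteration)
Unrolling 6 iterations:
  Iteration 1: SUB (1 ops)
  Iteration 2: SUB (1 ops)
  Iteration 3: SUB (1 ops)
  Iteration 4: SUB (1 ops)
  Iteration 5: SUB (1 ops)
  Iteration 6: SUB (1 ops)
Total: 6 iterations * 1 ops/iter = 6 operations

6


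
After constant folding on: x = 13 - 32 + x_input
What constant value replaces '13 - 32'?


Identifying constant sub-expression:
  Original: x = 13 - 32 + x_input
  13 and 32 are both compile-time constants
  Evaluating: 13 - 32 = -19
  After folding: x = -19 + x_input

-19


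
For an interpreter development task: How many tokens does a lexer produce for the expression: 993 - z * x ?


Scanning '993 - z * x'
Token 1: '993' -> integer_literal
Token 2: '-' -> operator
Token 3: 'z' -> identifier
Token 4: '*' -> operator
Token 5: 'x' -> identifier
Total tokens: 5

5


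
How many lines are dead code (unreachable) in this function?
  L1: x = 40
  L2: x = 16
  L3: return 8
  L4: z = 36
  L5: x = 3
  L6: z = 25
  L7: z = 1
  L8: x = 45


Analyzing control flow:
  L1: reachable (before return)
  L2: reachable (before return)
  L3: reachable (return statement)
  L4: DEAD (after return at L3)
  L5: DEAD (after return at L3)
  L6: DEAD (after return at L3)
  L7: DEAD (after return at L3)
  L8: DEAD (after return at L3)
Return at L3, total lines = 8
Dead lines: L4 through L8
Count: 5

5


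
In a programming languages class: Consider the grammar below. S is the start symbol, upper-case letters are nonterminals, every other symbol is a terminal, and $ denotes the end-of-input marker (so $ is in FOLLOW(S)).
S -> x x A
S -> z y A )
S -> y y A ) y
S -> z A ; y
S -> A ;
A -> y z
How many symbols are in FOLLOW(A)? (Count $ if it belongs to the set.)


S is the start symbol and does not occur in any rule body, so FOLLOW(S) = {$}.
Examining every occurrence of A in a rule body:
  S -> x x A : A is at the right end -> add FOLLOW(S) = {$}
  S -> z y A ) : A is followed by terminal ')' -> add ')'
  S -> y y A ) y : A is followed by terminal ')' -> add ')' (already in the set)
  S -> z A ; y : A is followed by terminal ';' -> add ';'
  S -> A ; : A is followed by terminal ';' -> add ';' (already in the set)
  A -> y z : A does not occur in the body -> contributes nothing
FOLLOW(A) = {), ;, $}
Count: 3

3


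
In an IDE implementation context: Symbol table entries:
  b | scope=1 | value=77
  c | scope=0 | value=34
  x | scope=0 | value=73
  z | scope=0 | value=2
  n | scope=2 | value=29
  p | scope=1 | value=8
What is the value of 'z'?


Searching symbol table for 'z':
  b | scope=1 | value=77
  c | scope=0 | value=34
  x | scope=0 | value=73
  z | scope=0 | value=2 <- MATCH
  n | scope=2 | value=29
  p | scope=1 | value=8
Found 'z' at scope 0 with value 2

2


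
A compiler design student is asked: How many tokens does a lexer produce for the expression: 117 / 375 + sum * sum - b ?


Scanning '117 / 375 + sum * sum - b'
Token 1: '117' -> integer_literal
Token 2: '/' -> operator
Token 3: '375' -> integer_literal
Token 4: '+' -> operator
Token 5: 'sum' -> identifier
Token 6: '*' -> operator
Token 7: 'sum' -> identifier
Token 8: '-' -> operator
Token 9: 'b' -> identifier
Total tokens: 9

9


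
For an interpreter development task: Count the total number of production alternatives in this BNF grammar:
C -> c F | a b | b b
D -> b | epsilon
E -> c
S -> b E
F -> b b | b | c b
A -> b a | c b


Counting alternatives per rule:
  C: 3 alternative(s)
  D: 2 alternative(s)
  E: 1 alternative(s)
  S: 1 alternative(s)
  F: 3 alternative(s)
  A: 2 alternative(s)
Sum: 3 + 2 + 1 + 1 + 3 + 2 = 12

12


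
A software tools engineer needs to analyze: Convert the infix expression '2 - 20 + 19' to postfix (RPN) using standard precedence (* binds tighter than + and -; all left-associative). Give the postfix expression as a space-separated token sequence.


Applying the shunting-yard algorithm:
  Operand 2 -> output
  Push '-' onto operator stack -> op-stack: [-]
  Operand 20 -> output
  See '+' (prec 1); top '-' (prec 1) >= it -> pop '-' to output
  Push '+' onto operator stack -> op-stack: [+]
  Operand 19 -> output
  End of input: pop '+' to output
Postfix result: 2 20 - 19 +

2 20 - 19 +


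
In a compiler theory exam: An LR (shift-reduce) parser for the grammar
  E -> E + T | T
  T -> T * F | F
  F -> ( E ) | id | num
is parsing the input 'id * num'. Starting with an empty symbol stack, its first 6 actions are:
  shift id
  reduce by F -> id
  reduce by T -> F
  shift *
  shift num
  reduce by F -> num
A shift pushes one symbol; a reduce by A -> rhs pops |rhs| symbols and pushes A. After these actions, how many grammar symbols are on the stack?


Tracking the symbol stack through each action:
  Action 1: shift 'id' : push -> stack = [id] (size 1)
  Action 2: reduce by F -> id : pop 1, push F -> stack = [F] (size 1)
  Action 3: reduce by T -> F : pop 1, push T -> stack = [T] (size 1)
  Action 4: shift '*' : push -> stack = [T, *] (size 2)
  Action 5: shift 'num' : push -> stack = [T, *, num] (size 3)
  Action 6: reduce by F -> num : pop 1, push F -> stack = [T, *, F] (size 3)
Final stack size: 3

3


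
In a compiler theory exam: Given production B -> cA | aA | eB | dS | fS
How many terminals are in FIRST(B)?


Production: B -> cA | aA | eB | dS | fS
Examining each alternative for leading terminals:
  B -> cA : first terminal = 'c'
  B -> aA : first terminal = 'a'
  B -> eB : first terminal = 'e'
  B -> dS : first terminal = 'd'
  B -> fS : first terminal = 'f'
FIRST(B) = {a, c, d, e, f}
Count: 5

5


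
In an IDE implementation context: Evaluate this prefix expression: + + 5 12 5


Parsing prefix expression: + + 5 12 5
Step 1: Innermost operation '+ 5 12'
  5 + 12 = 17
Step 2: Outer operation '+ [17] 5'
  17 + 5 = 22

22


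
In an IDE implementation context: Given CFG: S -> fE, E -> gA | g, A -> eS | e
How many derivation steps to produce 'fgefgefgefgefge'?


Grammar: S -> fE, E -> gA | g, A -> eS | e
Deriving 'fgefgefgefgefge':
Step 1: S -> fE => fE
Step 2: E -> gA => fgA
Step 3: A -> eS => fgeS
Step 4: S -> fE => fgefE
Step 5: E -> gA => fgefgA
Step 6: A -> eS => fgefgeS
Step 7: S -> fE => fgefgefE
Step 8: E -> gA => fgefgefgA
Step 9: A -> eS => fgefgefgeS
Step 10: S -> fE => fgefgefgefE
Step 11: E -> gA => fgefgefgefgA
Step 12: A -> eS => fgefgefgefgeS
Step 13: S -> fE => fgefgefgefgefE
Step 14: E -> gA => fgefgefgefgefgA
Step 15: A -> e => fgefgefgefgefge
Total derivation steps: 15

15


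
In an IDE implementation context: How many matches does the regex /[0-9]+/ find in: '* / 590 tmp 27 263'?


Pattern: /[0-9]+/ (int literals)
Input: '* / 590 tmp 27 263'
Scanning for matches:
  Match 1: '590'
  Match 2: '27'
  Match 3: '263'
Total matches: 3

3


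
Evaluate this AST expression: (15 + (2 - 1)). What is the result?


Expression: (15 + (2 - 1))
Evaluating step by step:
  2 - 1 = 1
  15 + 1 = 16
Result: 16

16


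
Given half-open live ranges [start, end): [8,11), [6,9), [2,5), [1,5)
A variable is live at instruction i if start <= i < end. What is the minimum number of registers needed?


Live ranges:
  Var0: [8, 11)
  Var1: [6, 9)
  Var2: [2, 5)
  Var3: [1, 5)
Sweep-line events (position, delta, active):
  pos=1 start -> active=1
  pos=2 start -> active=2
  pos=5 end -> active=1
  pos=5 end -> active=0
  pos=6 start -> active=1
  pos=8 start -> active=2
  pos=9 end -> active=1
  pos=11 end -> active=0
Maximum simultaneous active: 2
Minimum registers needed: 2

2


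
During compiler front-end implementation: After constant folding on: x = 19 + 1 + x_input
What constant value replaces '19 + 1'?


Identifying constant sub-expression:
  Original: x = 19 + 1 + x_input
  19 and 1 are both compile-time constants
  Evaluating: 19 + 1 = 20
  After folding: x = 20 + x_input

20


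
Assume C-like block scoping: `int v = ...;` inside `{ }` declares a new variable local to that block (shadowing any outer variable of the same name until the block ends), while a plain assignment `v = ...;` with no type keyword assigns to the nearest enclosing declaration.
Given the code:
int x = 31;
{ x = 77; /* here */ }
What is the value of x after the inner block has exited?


Analyzing scoping rules:
Outer scope: declares x = 31
Inner block: 'x = 77;' has no type keyword, so it is an assignment to the outer x (no shadowing)
The assignment changed the outer variable itself, so the new value persists after the block -> 77
Result: 77

77


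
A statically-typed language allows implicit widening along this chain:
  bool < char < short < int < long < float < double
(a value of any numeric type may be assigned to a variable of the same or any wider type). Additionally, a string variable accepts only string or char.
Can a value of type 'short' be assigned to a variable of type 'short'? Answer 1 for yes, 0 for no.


Target variable type: short
Source value type: short
Numeric ranks: short=2, short=2
Widening allowed iff rank(source) <= rank(target): 2 <= 2? Yes
Result: 1

1


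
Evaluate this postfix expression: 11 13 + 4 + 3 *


Processing tokens left to right:
Push 11, Push 13
Pop 11 and 13, compute 11 + 13 = 24, push 24
Push 4
Pop 24 and 4, compute 24 + 4 = 28, push 28
Push 3
Pop 28 and 3, compute 28 * 3 = 84, push 84
Stack result: 84

84


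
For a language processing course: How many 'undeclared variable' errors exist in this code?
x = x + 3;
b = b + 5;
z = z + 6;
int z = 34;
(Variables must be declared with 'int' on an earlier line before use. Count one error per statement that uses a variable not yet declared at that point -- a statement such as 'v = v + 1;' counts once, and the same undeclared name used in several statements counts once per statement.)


Scanning code line by line:
  Line 1: use 'x' -> ERROR (undeclared)
  Line 2: use 'b' -> ERROR (undeclared)
  Line 3: use 'z' -> ERROR (undeclared)
  Line 4: declare 'z' -> declared = ['z']
Total undeclared variable errors: 3

3


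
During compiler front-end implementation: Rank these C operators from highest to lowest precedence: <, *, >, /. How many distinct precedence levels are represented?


Looking up precedence for each operator:
  < -> precedence 4
  * -> precedence 6
  > -> precedence 4
  / -> precedence 6
Sorted highest to lowest: *, /, <, >
Distinct precedence values: [6, 4]
Number of distinct levels: 2

2


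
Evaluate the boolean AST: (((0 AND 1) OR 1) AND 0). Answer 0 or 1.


Step 1: Evaluate inner node
  0 AND 1 = 0
Step 2: Evaluate next node
  0 OR 1 = 1
Step 3: Evaluate root node
  1 AND 0 = 0

0


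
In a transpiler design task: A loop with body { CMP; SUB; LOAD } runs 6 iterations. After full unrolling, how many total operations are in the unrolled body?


Loop body operations: CMP, SUB, LOAD (3 ops per iteration)
Unrolling 6 iterations:
  Iteration 1: CMP, SUB, LOAD (3 ops)
  Iteration 2: CMP, SUB, LOAD (3 ops)
  Iteration 3: CMP, SUB, LOAD (3 ops)
  Iteration 4: CMP, SUB, LOAD (3 ops)
  Iteration 5: CMP, SUB, LOAD (3 ops)
  Iteration 6: CMP, SUB, LOAD (3 ops)
Total: 6 iterations * 3 ops/iter = 18 operations

18


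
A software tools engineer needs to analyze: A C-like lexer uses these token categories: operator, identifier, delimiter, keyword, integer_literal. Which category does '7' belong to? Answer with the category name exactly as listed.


Token: '7'
Checking categories:
  identifier: no
  integer_literal: YES
  operator: no
  keyword: no
  delimiter: no
Category: integer_literal

integer_literal


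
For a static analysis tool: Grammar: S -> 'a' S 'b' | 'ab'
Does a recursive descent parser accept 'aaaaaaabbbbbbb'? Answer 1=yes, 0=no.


Grammar accepts strings of the form a^n b^n (n >= 1)
Word: 'aaaaaaabbbbbbb'
Counting: 7 a's and 7 b's
Check: 7 == 7? Yes
Derivation (S -> aSb applied 6 time(s), then S -> ab): S => aSb => aaSbb => aaaSbbb => aaaaSbbbb => aaaaaSbbbbb => aaaaaaSbbbbbb => aaaaaaabbbbbbb
Accepted

1


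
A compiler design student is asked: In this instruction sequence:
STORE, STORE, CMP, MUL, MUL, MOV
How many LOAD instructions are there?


Scanning instruction sequence for LOAD:
  Position 1: STORE
  Position 2: STORE
  Position 3: CMP
  Position 4: MUL
  Position 5: MUL
  Position 6: MOV
Matches at positions: []
Total LOAD count: 0

0


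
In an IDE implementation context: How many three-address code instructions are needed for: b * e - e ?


Expression: b * e - e
Generating three-address code (respecting * over +/- precedence):
  Instruction 1: t1 = b * e
  Instruction 2: t2 = t1 - e
Total instructions: 2

2


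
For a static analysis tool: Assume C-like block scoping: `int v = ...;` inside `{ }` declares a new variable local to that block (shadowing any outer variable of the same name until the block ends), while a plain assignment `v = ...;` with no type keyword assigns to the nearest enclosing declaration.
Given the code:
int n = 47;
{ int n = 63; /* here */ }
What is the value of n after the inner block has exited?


Analyzing scoping rules:
Outer scope: declares n = 47
Inner block: 'int n = 63;' declares a NEW n that shadows the outer one
When the block exits the inner n goes out of scope; the outer n was never modified -> 47
Result: 47

47


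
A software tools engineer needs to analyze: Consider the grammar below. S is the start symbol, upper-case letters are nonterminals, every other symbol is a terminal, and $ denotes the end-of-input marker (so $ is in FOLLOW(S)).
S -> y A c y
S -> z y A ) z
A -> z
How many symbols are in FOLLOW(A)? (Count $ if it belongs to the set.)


S is the start symbol and does not occur in any rule body, so FOLLOW(S) = {$}.
Examining every occurrence of A in a rule body:
  S -> y A c y : A is followed by terminal 'c' -> add 'c'
  S -> z y A ) z : A is followed by terminal ')' -> add ')'
  A -> z : A does not occur in the body -> contributes nothing
FOLLOW(A) = {), c}
Count: 2

2


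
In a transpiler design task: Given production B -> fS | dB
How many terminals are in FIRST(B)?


Production: B -> fS | dB
Examining each alternative for leading terminals:
  B -> fS : first terminal = 'f'
  B -> dB : first terminal = 'd'
FIRST(B) = {d, f}
Count: 2

2


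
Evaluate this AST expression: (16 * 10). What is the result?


Expression: (16 * 10)
Evaluating step by step:
  16 * 10 = 160
Result: 160

160


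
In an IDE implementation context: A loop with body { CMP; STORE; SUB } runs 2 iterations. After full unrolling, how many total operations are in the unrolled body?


Loop body operations: CMP, STORE, SUB (3 ops per iteration)
Unrolling 2 iterations:
  Iteration 1: CMP, STORE, SUB (3 ops)
  Iteration 2: CMP, STORE, SUB (3 ops)
Total: 2 iterations * 3 ops/iter = 6 operations

6


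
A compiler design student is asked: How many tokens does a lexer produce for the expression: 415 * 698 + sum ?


Scanning '415 * 698 + sum'
Token 1: '415' -> integer_literal
Token 2: '*' -> operator
Token 3: '698' -> integer_literal
Token 4: '+' -> operator
Token 5: 'sum' -> identifier
Total tokens: 5

5


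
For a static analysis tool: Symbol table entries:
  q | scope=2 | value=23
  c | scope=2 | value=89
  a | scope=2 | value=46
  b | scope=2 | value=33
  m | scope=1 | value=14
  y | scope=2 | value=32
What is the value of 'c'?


Searching symbol table for 'c':
  q | scope=2 | value=23
  c | scope=2 | value=89 <- MATCH
  a | scope=2 | value=46
  b | scope=2 | value=33
  m | scope=1 | value=14
  y | scope=2 | value=32
Found 'c' at scope 2 with value 89

89


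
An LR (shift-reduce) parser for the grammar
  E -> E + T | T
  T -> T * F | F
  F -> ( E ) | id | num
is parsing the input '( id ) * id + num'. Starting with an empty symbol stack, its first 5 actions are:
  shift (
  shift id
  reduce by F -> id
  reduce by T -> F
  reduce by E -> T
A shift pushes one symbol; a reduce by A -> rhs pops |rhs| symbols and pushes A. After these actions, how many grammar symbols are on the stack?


Tracking the symbol stack through each action:
  Action 1: shift '(' : push -> stack = [(] (size 1)
  Action 2: shift 'id' : push -> stack = [(, id] (size 2)
  Action 3: reduce by F -> id : pop 1, push F -> stack = [(, F] (size 2)
  Action 4: reduce by T -> F : pop 1, push T -> stack = [(, T] (size 2)
  Action 5: reduce by E -> T : pop 1, push E -> stack = [(, E] (size 2)
Final stack size: 2

2


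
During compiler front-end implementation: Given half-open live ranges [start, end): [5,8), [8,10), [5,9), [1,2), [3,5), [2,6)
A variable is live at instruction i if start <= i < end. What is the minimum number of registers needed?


Live ranges:
  Var0: [5, 8)
  Var1: [8, 10)
  Var2: [5, 9)
  Var3: [1, 2)
  Var4: [3, 5)
  Var5: [2, 6)
Sweep-line events (position, delta, active):
  pos=1 start -> active=1
  pos=2 end -> active=0
  pos=2 start -> active=1
  pos=3 start -> active=2
  pos=5 end -> active=1
  pos=5 start -> active=2
  pos=5 start -> active=3
  pos=6 end -> active=2
  pos=8 end -> active=1
  pos=8 start -> active=2
  pos=9 end -> active=1
  pos=10 end -> active=0
Maximum simultaneous active: 3
Minimum registers needed: 3

3


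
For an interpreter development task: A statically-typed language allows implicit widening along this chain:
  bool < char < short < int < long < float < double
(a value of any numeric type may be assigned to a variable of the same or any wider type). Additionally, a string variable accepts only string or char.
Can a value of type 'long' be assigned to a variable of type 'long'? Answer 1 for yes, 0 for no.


Target variable type: long
Source value type: long
Numeric ranks: long=4, long=4
Widening allowed iff rank(source) <= rank(target): 4 <= 4? Yes
Result: 1

1


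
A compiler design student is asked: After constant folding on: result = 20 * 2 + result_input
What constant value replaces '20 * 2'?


Identifying constant sub-expression:
  Original: result = 20 * 2 + result_input
  20 and 2 are both compile-time constants
  Evaluating: 20 * 2 = 40
  After folding: result = 40 + result_input

40


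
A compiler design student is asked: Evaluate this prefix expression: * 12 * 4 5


Parsing prefix expression: * 12 * 4 5
Step 1: Innermost operation '* 4 5'
  4 * 5 = 20
Step 2: Outer operation '* 12 [20]'
  12 * 20 = 240

240


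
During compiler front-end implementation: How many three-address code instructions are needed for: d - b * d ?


Expression: d - b * d
Generating three-address code (respecting * over +/- precedence):
  Instruction 1: t1 = b * d
  Instruction 2: t2 = d - t1
Total instructions: 2

2


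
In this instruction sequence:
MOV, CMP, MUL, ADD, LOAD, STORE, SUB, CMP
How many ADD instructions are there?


Scanning instruction sequence for ADD:
  Position 1: MOV
  Position 2: CMP
  Position 3: MUL
  Position 4: ADD <- MATCH
  Position 5: LOAD
  Position 6: STORE
  Position 7: SUB
  Position 8: CMP
Matches at positions: [4]
Total ADD count: 1

1


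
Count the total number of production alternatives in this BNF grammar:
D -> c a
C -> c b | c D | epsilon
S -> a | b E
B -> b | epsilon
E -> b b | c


Counting alternatives per rule:
  D: 1 alternative(s)
  C: 3 alternative(s)
  S: 2 alternative(s)
  B: 2 alternative(s)
  E: 2 alternative(s)
Sum: 1 + 3 + 2 + 2 + 2 = 10

10


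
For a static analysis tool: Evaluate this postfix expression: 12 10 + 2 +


Processing tokens left to right:
Push 12, Push 10
Pop 12 and 10, compute 12 + 10 = 22, push 22
Push 2
Pop 22 and 2, compute 22 + 2 = 24, push 24
Stack result: 24

24


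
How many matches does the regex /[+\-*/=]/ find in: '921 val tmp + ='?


Pattern: /[+\-*/=]/ (operators)
Input: '921 val tmp + ='
Scanning for matches:
  Match 1: '+'
  Match 2: '='
Total matches: 2

2


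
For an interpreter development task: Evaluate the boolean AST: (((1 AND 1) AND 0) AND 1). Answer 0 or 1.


Step 1: Evaluate inner node
  1 AND 1 = 1
Step 2: Evaluate next node
  1 AND 0 = 0
Step 3: Evaluate root node
  0 AND 1 = 0

0


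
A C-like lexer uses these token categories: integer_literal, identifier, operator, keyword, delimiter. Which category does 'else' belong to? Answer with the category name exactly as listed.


Token: 'else'
Checking categories:
  identifier: no
  integer_literal: no
  operator: no
  keyword: YES
  delimiter: no
Category: keyword

keyword


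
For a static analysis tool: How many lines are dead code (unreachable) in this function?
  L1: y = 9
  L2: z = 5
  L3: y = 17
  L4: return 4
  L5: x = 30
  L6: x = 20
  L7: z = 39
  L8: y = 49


Analyzing control flow:
  L1: reachable (before return)
  L2: reachable (before return)
  L3: reachable (before return)
  L4: reachable (return statement)
  L5: DEAD (after return at L4)
  L6: DEAD (after return at L4)
  L7: DEAD (after return at L4)
  L8: DEAD (after return at L4)
Return at L4, total lines = 8
Dead lines: L5 through L8
Count: 4

4


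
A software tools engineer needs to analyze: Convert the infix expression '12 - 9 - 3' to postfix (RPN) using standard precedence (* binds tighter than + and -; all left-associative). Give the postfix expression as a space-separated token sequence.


Applying the shunting-yard algorithm:
  Operand 12 -> output
  Push '-' onto operator stack -> op-stack: [-]
  Operand 9 -> output
  See '-' (prec 1); top '-' (prec 1) >= it -> pop '-' to output
  Push '-' onto operator stack -> op-stack: [-]
  Operand 3 -> output
  End of input: pop '-' to output
Postfix result: 12 9 - 3 -

12 9 - 3 -


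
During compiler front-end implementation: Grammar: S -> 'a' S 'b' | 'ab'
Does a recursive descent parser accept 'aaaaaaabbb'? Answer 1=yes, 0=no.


Grammar accepts strings of the form a^n b^n (n >= 1)
Word: 'aaaaaaabbb'
Counting: 7 a's and 3 b's
Check: 7 == 3? No
Mismatch: a-count != b-count
Rejected

0


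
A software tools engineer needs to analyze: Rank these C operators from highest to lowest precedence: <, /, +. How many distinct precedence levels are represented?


Looking up precedence for each operator:
  < -> precedence 4
  / -> precedence 6
  + -> precedence 5
Sorted highest to lowest: /, +, <
Distinct precedence values: [6, 5, 4]
Number of distinct levels: 3

3


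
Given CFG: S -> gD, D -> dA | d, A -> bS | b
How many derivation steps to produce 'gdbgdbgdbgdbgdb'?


Grammar: S -> gD, D -> dA | d, A -> bS | b
Deriving 'gdbgdbgdbgdbgdb':
Step 1: S -> gD => gD
Step 2: D -> dA => gdA
Step 3: A -> bS => gdbS
Step 4: S -> gD => gdbgD
Step 5: D -> dA => gdbgdA
Step 6: A -> bS => gdbgdbS
Step 7: S -> gD => gdbgdbgD
Step 8: D -> dA => gdbgdbgdA
Step 9: A -> bS => gdbgdbgdbS
Step 10: S -> gD => gdbgdbgdbgD
Step 11: D -> dA => gdbgdbgdbgdA
Step 12: A -> bS => gdbgdbgdbgdbS
Step 13: S -> gD => gdbgdbgdbgdbgD
Step 14: D -> dA => gdbgdbgdbgdbgdA
Step 15: A -> b => gdbgdbgdbgdbgdb
Total derivation steps: 15

15


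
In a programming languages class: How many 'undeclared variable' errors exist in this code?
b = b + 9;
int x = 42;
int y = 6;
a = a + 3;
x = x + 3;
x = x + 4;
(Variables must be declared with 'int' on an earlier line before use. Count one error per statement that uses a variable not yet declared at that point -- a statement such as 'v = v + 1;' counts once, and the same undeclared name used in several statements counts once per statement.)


Scanning code line by line:
  Line 1: use 'b' -> ERROR (undeclared)
  Line 2: declare 'x' -> declared = ['x']
  Line 3: declare 'y' -> declared = ['x', 'y']
  Line 4: use 'a' -> ERROR (undeclared)
  Line 5: use 'x' -> OK (declared)
  Line 6: use 'x' -> OK (declared)
Total undeclared variable errors: 2

2


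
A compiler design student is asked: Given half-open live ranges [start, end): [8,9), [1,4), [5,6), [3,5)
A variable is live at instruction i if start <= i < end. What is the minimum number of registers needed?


Live ranges:
  Var0: [8, 9)
  Var1: [1, 4)
  Var2: [5, 6)
  Var3: [3, 5)
Sweep-line events (position, delta, active):
  pos=1 start -> active=1
  pos=3 start -> active=2
  pos=4 end -> active=1
  pos=5 end -> active=0
  pos=5 start -> active=1
  pos=6 end -> active=0
  pos=8 start -> active=1
  pos=9 end -> active=0
Maximum simultaneous active: 2
Minimum registers needed: 2

2
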